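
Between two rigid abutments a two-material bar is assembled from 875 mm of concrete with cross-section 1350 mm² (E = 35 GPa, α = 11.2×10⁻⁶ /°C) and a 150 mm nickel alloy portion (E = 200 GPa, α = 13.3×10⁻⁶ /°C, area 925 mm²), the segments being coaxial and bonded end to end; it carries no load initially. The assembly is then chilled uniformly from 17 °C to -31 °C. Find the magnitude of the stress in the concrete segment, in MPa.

If the supports were absent, the total length change would be Σ αᵢΔT Lᵢ = 11.2×10⁻⁶×48×875 + 13.3×10⁻⁶×48×150 = 0.5662 mm.
The rigid supports impose zero overall length change; the single axial force P common to all segments must satisfy P Σ Lᵢ/(AᵢEᵢ) = δ_free.
The series flexibility is Σ Lᵢ/(AᵢEᵢ) = 875/(1350×35×10³) + 150/(925×200×10³) = 1.933×10⁻⁵ mm/N.
Hence P = δ_free / Σ(L/AE) = 0.5662/1.933×10⁻⁵ = 29.29 kN (tensile).
σ_{concrete} = P / A = 29290 / 1350 = 21.7 MPa.

σ ≈ 21.7 MPa (tensile)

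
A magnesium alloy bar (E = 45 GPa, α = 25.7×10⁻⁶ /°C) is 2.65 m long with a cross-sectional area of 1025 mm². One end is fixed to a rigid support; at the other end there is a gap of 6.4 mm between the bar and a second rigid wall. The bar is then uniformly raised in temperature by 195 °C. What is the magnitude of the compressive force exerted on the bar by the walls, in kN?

Free thermal elongation = αΔT L = 25.7×10⁻⁶ × 195 × 2650 = 13.28 mm.
The gap closes (δ_free > 6.4 mm) and the wall then resists a further 13.28 − 6.4 = 6.88 mm of expansion.
That suppressed elongation corresponds to σ = E·Δ/L = 45×10³ × 6.88/2650 = 116.8 MPa.
P = σA = 116.8 × 1025 = 119.8 kN.

P ≈ 120 kN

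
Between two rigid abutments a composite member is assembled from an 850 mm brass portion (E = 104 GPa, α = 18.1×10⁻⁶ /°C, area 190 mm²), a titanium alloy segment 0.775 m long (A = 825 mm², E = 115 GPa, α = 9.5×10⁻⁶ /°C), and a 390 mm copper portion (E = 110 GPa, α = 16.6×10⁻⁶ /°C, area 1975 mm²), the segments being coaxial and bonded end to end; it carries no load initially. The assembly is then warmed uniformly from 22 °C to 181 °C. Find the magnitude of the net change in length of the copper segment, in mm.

With the walls removed the bar would change length by δ_free = Σ αᵢΔT Lᵢ = 18.1×10⁻⁶×159×850 + 9.5×10⁻⁶×159×775 + 16.6×10⁻⁶×159×390 = 4.646 mm.
Since the ends are fixed, an axial force P builds up, equal in every segment, with P · Σ Lᵢ/(AᵢEᵢ) = δ_free.
The series flexibility is Σ Lᵢ/(AᵢEᵢ) = 850/(190×104×10³) + 775/(825×115×10³) + 390/(1975×110×10³) = 5.298×10⁻⁵ mm/N.
So P = 4.646 / 5.298×10⁻⁵ = 87.7 kN, compressive.
For the copper segment, free thermal change = 16.6×10⁻⁶×159×390 = 1.029 mm and elastic change from P = 87700×390/(1975×110×10³) = 0.1574 mm; these oppose, so the net change is 0.872 mm (segment lengthens).

|ΔL| ≈ 0.872 mm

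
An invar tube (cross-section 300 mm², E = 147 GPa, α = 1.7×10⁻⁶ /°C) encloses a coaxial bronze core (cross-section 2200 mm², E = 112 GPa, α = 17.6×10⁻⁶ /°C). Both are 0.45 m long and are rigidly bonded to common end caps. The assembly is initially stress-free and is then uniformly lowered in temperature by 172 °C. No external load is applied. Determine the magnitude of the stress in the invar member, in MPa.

σ ≈ 341 MPa (compressive)

The bronze has the larger α, so on cooling it would change length more than the invar if both were free. The rigid plates force a common final length, so the bronze is put into tension and the invar into compression, with equal and opposite forces P (no external load).
Equating the net (thermal + elastic) strains gives |α₁ − α₂|·ΔT = P·[1/(A₁E₁) + 1/(A₂E₂)].
|α₁ − α₂|·ΔT = 15.9×10⁻⁶ × 172 = 0.002735.
1/(A₁E₁) + 1/(A₂E₂) = 1/(300×147×10³) + 1/(2200×112×10³) = 2.673×10⁻⁸ N⁻¹.
P = 0.002735 / 2.673×10⁻⁸ = 102300 N = 102.3 kN.
σ_{invar} = P/A₁ = 102300/300 = 341 MPa, compressive.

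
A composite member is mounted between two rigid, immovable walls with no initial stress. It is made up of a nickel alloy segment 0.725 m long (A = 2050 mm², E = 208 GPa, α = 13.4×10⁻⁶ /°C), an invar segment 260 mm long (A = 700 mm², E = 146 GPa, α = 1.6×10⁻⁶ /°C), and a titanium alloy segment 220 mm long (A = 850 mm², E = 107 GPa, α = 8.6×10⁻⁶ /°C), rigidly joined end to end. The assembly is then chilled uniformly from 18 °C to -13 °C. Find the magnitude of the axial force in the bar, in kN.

With the walls removed the bar would change length by δ_free = Σ αᵢΔT Lᵢ = 13.4×10⁻⁶×31×725 + 1.6×10⁻⁶×31×260 + 8.6×10⁻⁶×31×220 = 0.3727 mm.
Since the ends are fixed, an axial force P builds up, equal in every segment, with P · Σ Lᵢ/(AᵢEᵢ) = δ_free.
Σ Lᵢ/(AᵢEᵢ) = 725/(2050×208×10³) + 260/(700×146×10³) + 220/(850×107×10³) = 6.663×10⁻⁶ mm/N.
P = 0.3727 / 6.663×10⁻⁶ = 55940 N = 55.94 kN, tensile.

P ≈ 55.9 kN (tensile)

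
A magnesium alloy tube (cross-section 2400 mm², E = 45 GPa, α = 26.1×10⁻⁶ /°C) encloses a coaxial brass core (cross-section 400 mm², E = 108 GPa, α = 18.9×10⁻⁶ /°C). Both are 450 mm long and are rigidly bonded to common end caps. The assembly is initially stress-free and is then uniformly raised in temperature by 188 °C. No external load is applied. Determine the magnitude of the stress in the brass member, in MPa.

The magnesium alloy has the larger α, so on heating it would change length more than the brass if both were free. The rigid plates force a common final length, so the magnesium alloy is put into compression and the brass into tension, with equal and opposite forces P (no external load).
Compatibility of the two members (thermal + elastic change equal): (α₁ − α₂)ΔT = P·[1/(A₁E₁) + 1/(A₂E₂)].
|α₁ − α₂|·ΔT = 7.2×10⁻⁶ × 188 = 0.001354.
1/(A₁E₁) + 1/(A₂E₂) = 1/(2400×45×10³) + 1/(400×108×10³) = 3.241×10⁻⁸ N⁻¹.
So P = 0.001354 / 3.241×10⁻⁸ = 41.77 kN.
σ_{brass} = P/A₂ = 41770/400 = 104.4 MPa, tensile.

σ ≈ 104 MPa (tensile)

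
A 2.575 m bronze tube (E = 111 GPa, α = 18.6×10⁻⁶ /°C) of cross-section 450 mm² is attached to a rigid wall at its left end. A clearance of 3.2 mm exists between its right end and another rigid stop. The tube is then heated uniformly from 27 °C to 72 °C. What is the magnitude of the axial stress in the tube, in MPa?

σ ≈ 0 MPa

If the wall were absent the tube would grow by αΔT L = 18.6×10⁻⁶ × 45 × 2575 = 2.155 mm.
Since δ_free = 2.16 mm is less than the 3.2 mm gap, the tube never touches the wall. No axial force develops.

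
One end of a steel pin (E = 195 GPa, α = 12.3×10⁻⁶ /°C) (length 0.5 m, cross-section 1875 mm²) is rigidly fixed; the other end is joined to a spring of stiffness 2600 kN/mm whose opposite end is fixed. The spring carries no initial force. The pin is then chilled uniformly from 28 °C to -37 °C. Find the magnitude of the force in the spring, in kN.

P ≈ 228 kN

If the spring were absent the pin would shorten by αΔT L = 12.3×10⁻⁶ × 65 × 500 = 0.3998 mm.
Let P be the tensile force in the spring. The pin extends elastically by PL/(AE) and the spring stretches by P/k; together these equal δ_free.
P [ L/(AE) + 1/k ] = δ_free → P [ 500/(1875×195×10³) + 1/(2600×10³) ] = 0.3998.
P = 0.3998 / 1.752×10⁻⁶ = 228200 N.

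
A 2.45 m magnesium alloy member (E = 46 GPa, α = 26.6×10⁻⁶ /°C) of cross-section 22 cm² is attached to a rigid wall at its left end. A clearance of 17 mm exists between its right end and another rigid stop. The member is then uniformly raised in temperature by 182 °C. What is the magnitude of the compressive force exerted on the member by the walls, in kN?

P ≈ 0 kN

If the wall were absent the member would grow by αΔT L = 26.6×10⁻⁶ × 182 × 2450 = 11.86 mm.
This is smaller than the 17 mm clearance, so the member expands freely without reaching the stop — the stress is zero.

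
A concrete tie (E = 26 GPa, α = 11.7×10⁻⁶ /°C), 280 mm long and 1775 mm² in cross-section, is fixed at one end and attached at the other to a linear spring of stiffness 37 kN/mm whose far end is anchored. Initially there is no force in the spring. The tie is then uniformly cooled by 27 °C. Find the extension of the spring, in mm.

δ ≈ 0.0722 mm

The unrestrained thermal change is αΔT L = 11.7×10⁻⁶ × 27 × 280 = 0.08845 mm.
Let P be the tensile force in the spring. The tie extends elastically by PL/(AE) and the spring stretches by P/k; together these equal δ_free.
P [ L/(AE) + 1/k ] = δ_free → P [ 280/(1775×26×10³) + 1/(37×10³) ] = 0.08845.
P = 0.08845 / 3.309×10⁻⁵ = 2673 N.
Spring extension = P/k = 2673/(37×10³) = 0.07224 mm.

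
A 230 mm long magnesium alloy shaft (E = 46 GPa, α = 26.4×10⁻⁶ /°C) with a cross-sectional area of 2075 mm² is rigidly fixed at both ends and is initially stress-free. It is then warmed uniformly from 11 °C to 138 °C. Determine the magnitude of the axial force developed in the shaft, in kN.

The ends cannot move, so σ = EαΔT = 46×10³ × 26.4×10⁻⁶ × 127 = 154.2 MPa.
Axial force P = σA = 154.2 × 2075 = 320000 N = 320 kN, compressive.

P ≈ 320 kN (compressive)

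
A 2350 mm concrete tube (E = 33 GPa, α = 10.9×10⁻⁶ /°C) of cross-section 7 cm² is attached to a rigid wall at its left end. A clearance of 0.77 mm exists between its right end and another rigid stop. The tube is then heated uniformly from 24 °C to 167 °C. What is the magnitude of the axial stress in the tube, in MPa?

σ ≈ 40.6 MPa (compressive)

Unrestrained expansion: δ_free = αΔT L = 10.9×10⁻⁶ × 143 × 2350 = 3.663 mm.
After closing the 0.77 mm clearance, 3.663 − 0.77 = 2.893 mm of expansion remains to be suppressed by the wall.
That suppressed elongation corresponds to σ = E·Δ/L = 33×10³ × 2.893/2350 = 40.62 MPa.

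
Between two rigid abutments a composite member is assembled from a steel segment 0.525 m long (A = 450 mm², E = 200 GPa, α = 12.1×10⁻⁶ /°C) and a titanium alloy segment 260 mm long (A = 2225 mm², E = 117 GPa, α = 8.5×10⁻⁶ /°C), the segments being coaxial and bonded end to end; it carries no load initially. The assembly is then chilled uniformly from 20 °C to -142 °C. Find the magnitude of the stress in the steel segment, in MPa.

Free thermal contraction of the whole bar: Σ αᵢΔT Lᵢ = 12.1×10⁻⁶×162×525 + 8.5×10⁻⁶×162×260 = 1.387 mm.
The rigid supports impose zero overall length change; the single axial force P common to all segments must satisfy P Σ Lᵢ/(AᵢEᵢ) = δ_free.
Σ Lᵢ/(AᵢEᵢ) = 525/(450×200×10³) + 260/(2225×117×10³) = 6.832×10⁻⁶ mm/N.
So P = 1.387 / 6.832×10⁻⁶ = 203 kN, tensile.
σ_{steel} = P / A = 203000 / 450 = 451.2 MPa.

σ ≈ 451 MPa (tensile)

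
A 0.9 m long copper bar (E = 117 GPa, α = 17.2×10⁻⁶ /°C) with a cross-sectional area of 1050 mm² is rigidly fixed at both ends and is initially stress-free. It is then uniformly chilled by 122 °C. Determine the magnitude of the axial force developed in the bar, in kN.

P ≈ 258 kN (tensile)

With zero net strain, σ = E·αΔT = 117 GPa × 17.2×10⁻⁶ × 122 = 245.5 MPa.
Then P = σA = 245.5 × 1050 mm² = 257.8 kN, tensile.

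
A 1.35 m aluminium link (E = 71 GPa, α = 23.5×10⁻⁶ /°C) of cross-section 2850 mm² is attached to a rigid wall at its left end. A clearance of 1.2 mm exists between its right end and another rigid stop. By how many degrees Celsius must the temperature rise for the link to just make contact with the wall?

Contact occurs when the free expansion equals the gap: αΔT L = 1.2 mm.
ΔT = 1.2 / (23.5×10⁻⁶ × 1350) = 37.83 °C.

ΔT ≈ 37.8 °C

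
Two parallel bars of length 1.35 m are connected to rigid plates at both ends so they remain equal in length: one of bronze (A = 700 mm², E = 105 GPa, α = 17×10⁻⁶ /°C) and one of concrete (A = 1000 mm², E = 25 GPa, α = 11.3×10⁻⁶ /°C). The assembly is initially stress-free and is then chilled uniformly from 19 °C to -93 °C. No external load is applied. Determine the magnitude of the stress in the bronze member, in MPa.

The bronze has the larger α, so on cooling it would change length more than the concrete if both were free. The rigid plates force a common final length, so the bronze is put into tension and the concrete into compression, with equal and opposite forces P (no external load).
Equating the net (thermal + elastic) strains gives |α₁ − α₂|·ΔT = P·[1/(A₁E₁) + 1/(A₂E₂)].
|α₁ − α₂|·ΔT = 5.7×10⁻⁶ × 112 = 0.0006384.
1/(A₁E₁) + 1/(A₂E₂) = 1/(700×105×10³) + 1/(1000×25×10³) = 5.361×10⁻⁸ N⁻¹.
So P = 0.0006384 / 5.361×10⁻⁸ = 11.91 kN.
σ_{bronze} = P/A₁ = 11910/700 = 17.01 MPa, tensile.

σ ≈ 17 MPa (tensile)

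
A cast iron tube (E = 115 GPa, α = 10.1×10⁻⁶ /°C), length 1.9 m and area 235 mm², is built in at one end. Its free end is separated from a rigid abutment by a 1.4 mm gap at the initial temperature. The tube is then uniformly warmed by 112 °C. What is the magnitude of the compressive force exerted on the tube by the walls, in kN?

P ≈ 10.7 kN

Unrestrained expansion: δ_free = αΔT L = 10.1×10⁻⁶ × 112 × 1900 = 2.149 mm.
The gap closes (δ_free > 1.4 mm) and the wall then resists a further 2.149 − 1.4 = 0.7493 mm of expansion.
Compatibility: PL/(AE) = 0.7493 mm, so σ = P/A = E × (0.7493/1900) = 45.35 MPa.
P = σA = 45.35 × 235 = 10.66 kN.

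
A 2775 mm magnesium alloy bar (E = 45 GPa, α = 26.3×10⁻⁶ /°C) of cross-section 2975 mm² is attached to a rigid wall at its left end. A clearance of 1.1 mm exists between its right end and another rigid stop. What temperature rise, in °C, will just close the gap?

The gap closes when αΔT L = 1.1 mm, since the bar is still unstressed at that instant.
So ΔT = g/(αL) = 1.1/(26.3×10⁻⁶ × 2775) = 15.07 °C.

ΔT ≈ 15.1 °C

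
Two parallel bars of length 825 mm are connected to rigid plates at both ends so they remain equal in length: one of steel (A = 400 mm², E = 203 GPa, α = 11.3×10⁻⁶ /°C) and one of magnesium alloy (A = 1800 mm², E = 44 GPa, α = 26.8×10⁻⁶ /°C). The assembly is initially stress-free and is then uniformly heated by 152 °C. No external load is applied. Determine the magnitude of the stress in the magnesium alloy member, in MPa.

Equilibrium of a rigid end plate with no external load gives equal and opposite internal forces ±P in the two members. Since α_{magnesium alloy} > α_{steel}, heating drives the magnesium alloy into compression and the steel into tension.
Equating the net (thermal + elastic) strains gives |α₁ − α₂|·ΔT = P·[1/(A₁E₁) + 1/(A₂E₂)].
|α₁ − α₂|·ΔT = 15.5×10⁻⁶ × 152 = 0.002356.
1/(A₁E₁) + 1/(A₂E₂) = 1/(400×203×10³) + 1/(1800×44×10³) = 2.494×10⁻⁸ N⁻¹.
So P = 0.002356 / 2.494×10⁻⁸ = 94.46 kN.
σ_{magnesium alloy} = P/A₂ = 94460/1800 = 52.48 MPa, compressive.

σ ≈ 52.5 MPa (compressive)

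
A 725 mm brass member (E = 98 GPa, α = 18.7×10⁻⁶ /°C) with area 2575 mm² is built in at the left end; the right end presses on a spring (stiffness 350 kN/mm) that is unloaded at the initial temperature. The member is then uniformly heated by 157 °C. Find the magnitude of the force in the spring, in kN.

The unrestrained thermal change is αΔT L = 18.7×10⁻⁶ × 157 × 725 = 2.129 mm.
With a force P in the spring, the elastic change of the member is PL/(AE) and that of the spring is P/k; compatibility requires their sum to equal δ_free.
P [ L/(AE) + 1/k ] = δ_free → P [ 725/(2575×98×10³) + 1/(350×10³) ] = 2.129.
P = 2.129 / 5.73×10⁻⁶ = 371500 N.

P ≈ 371 kN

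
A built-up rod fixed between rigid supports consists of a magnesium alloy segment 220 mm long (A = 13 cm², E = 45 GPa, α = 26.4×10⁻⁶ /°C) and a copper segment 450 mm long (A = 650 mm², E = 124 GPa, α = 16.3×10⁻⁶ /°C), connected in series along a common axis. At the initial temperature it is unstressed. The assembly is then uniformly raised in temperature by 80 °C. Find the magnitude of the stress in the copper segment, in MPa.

If the supports were absent, the total length change would be Σ αᵢΔT Lᵢ = 26.4×10⁻⁶×80×220 + 16.3×10⁻⁶×80×450 = 1.051 mm.
The rigid supports impose zero overall length change; the single axial force P common to all segments must satisfy P Σ Lᵢ/(AᵢEᵢ) = δ_free.
The series flexibility is Σ Lᵢ/(AᵢEᵢ) = 220/(1300×45×10³) + 450/(650×124×10³) = 9.344×10⁻⁶ mm/N.
P = 1.051 / 9.344×10⁻⁶ = 112500 N = 112.5 kN, compressive.
σ_{copper} = P / A = 112500 / 650 = 173.1 MPa.

σ ≈ 173 MPa (compressive)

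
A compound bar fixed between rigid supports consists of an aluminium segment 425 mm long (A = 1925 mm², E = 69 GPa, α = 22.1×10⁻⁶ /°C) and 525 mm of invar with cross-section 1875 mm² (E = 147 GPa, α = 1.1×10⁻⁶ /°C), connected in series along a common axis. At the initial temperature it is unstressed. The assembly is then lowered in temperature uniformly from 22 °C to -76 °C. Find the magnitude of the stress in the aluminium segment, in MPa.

σ ≈ 99.4 MPa (tensile)

With the walls removed the bar would change length by δ_free = Σ αᵢΔT Lᵢ = 22.1×10⁻⁶×98×425 + 1.1×10⁻⁶×98×525 = 0.9771 mm.
The walls prevent any net length change, so an axial force P (same in every segment) develops. Compatibility: P · Σ Lᵢ/(AᵢEᵢ) = δ_free.
The series flexibility is Σ Lᵢ/(AᵢEᵢ) = 425/(1925×69×10³) + 525/(1875×147×10³) = 5.104×10⁻⁶ mm/N.
Hence P = δ_free / Σ(L/AE) = 0.9771/5.104×10⁻⁶ = 191.4 kN (tensile).
σ_{aluminium} = P / A = 191400 / 1925 = 99.44 MPa.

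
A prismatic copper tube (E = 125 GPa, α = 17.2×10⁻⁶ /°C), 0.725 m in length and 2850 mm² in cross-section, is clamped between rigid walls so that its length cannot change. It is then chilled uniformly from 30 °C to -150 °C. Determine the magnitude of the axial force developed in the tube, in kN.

P ≈ 1100 kN (tensile)

With zero net strain, σ = E·αΔT = 125 GPa × 17.2×10⁻⁶ × 180 = 387 MPa.
P = AEαΔT = 2850 × 125×10³ × 17.2×10⁻⁶ × 180 = 1103 kN (tensile).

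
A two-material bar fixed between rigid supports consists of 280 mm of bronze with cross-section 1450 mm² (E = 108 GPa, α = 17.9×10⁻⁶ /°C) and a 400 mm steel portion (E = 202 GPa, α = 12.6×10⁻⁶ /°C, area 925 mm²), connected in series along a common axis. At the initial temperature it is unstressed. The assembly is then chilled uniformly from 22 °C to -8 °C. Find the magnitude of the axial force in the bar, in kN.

If the supports were absent, the total length change would be Σ αᵢΔT Lᵢ = 17.9×10⁻⁶×30×280 + 12.6×10⁻⁶×30×400 = 0.3016 mm.
Since the ends are fixed, an axial force P builds up, equal in every segment, with P · Σ Lᵢ/(AᵢEᵢ) = δ_free.
The series flexibility is Σ Lᵢ/(AᵢEᵢ) = 280/(1450×108×10³) + 400/(925×202×10³) = 3.929×10⁻⁶ mm/N.
Hence P = δ_free / Σ(L/AE) = 0.3016/3.929×10⁻⁶ = 76.76 kN (tensile).

P ≈ 76.8 kN (tensile)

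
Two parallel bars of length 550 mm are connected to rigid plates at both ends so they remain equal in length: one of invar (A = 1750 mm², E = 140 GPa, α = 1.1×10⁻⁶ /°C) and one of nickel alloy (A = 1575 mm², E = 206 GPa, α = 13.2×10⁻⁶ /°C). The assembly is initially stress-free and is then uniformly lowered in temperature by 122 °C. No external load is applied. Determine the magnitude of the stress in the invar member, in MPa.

Equilibrium of a rigid end plate with no external load gives equal and opposite internal forces ±P in the two members. Since α_{nickel alloy} > α_{invar}, cooling drives the nickel alloy into tension and the invar into compression.
Compatibility of the two members (thermal + elastic change equal): (α₁ − α₂)ΔT = P·[1/(A₁E₁) + 1/(A₂E₂)].
|α₁ − α₂|·ΔT = 12.1×10⁻⁶ × 122 = 0.001476.
1/(A₁E₁) + 1/(A₂E₂) = 1/(1750×140×10³) + 1/(1575×206×10³) = 7.164×10⁻⁹ N⁻¹.
So P = 0.001476 / 7.164×10⁻⁹ = 206.1 kN.
σ_{invar} = P/A₁ = 206100/1750 = 117.8 MPa, compressive.

σ ≈ 118 MPa (compressive)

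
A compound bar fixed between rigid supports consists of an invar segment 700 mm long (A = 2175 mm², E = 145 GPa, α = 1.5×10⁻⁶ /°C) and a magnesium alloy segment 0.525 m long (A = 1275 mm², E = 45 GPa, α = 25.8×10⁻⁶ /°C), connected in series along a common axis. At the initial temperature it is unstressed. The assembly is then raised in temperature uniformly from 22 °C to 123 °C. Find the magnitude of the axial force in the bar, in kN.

P ≈ 130 kN (compressive)

If the supports were absent, the total length change would be Σ αᵢΔT Lᵢ = 1.5×10⁻⁶×101×700 + 25.8×10⁻⁶×101×525 = 1.474 mm.
The walls prevent any net length change, so an axial force P (same in every segment) develops. Compatibility: P · Σ Lᵢ/(AᵢEᵢ) = δ_free.
Σ Lᵢ/(AᵢEᵢ) = 700/(2175×145×10³) + 525/(1275×45×10³) = 1.137×10⁻⁵ mm/N.
P = 1.474 / 1.137×10⁻⁵ = 129600 N = 129.6 kN, compressive.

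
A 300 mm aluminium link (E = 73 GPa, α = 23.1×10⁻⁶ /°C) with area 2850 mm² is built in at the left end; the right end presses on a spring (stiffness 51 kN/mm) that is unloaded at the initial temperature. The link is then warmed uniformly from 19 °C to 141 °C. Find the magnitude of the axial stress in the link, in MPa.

σ ≈ 14.1 MPa (compressive)

The unrestrained thermal change is αΔT L = 23.1×10⁻⁶ × 122 × 300 = 0.8455 mm.
With a force P in the spring, the elastic change of the link is PL/(AE) and that of the spring is P/k; compatibility requires their sum to equal δ_free.
So P = δ_free / [L/(AE) + 1/k] = 0.8455 / [ 300/(2850×73×10³) + 1/(51×10³) ].
P = 0.8455 / 2.105×10⁻⁵ = 40160 N.
σ = P/A = 40160/2850 = 14.09 MPa.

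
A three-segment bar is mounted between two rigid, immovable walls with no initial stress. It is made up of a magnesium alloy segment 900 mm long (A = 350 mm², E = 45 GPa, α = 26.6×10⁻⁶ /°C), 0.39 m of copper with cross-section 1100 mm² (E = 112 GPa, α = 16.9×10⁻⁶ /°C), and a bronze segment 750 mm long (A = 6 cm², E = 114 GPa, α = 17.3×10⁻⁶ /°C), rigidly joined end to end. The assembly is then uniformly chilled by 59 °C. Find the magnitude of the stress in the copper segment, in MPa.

σ ≈ 32.7 MPa (tensile)

Free thermal contraction of the whole bar: Σ αᵢΔT Lᵢ = 26.6×10⁻⁶×59×900 + 16.9×10⁻⁶×59×390 + 17.3×10⁻⁶×59×750 = 2.567 mm.
The walls prevent any net length change, so an axial force P (same in every segment) develops. Compatibility: P · Σ Lᵢ/(AᵢEᵢ) = δ_free.
Σ Lᵢ/(AᵢEᵢ) = 900/(350×45×10³) + 390/(1100×112×10³) + 750/(600×114×10³) = 7.127×10⁻⁵ mm/N.
Hence P = δ_free / Σ(L/AE) = 2.567/7.127×10⁻⁵ = 36.01 kN (tensile).
σ_{copper} = P / A = 36010 / 1100 = 32.74 MPa.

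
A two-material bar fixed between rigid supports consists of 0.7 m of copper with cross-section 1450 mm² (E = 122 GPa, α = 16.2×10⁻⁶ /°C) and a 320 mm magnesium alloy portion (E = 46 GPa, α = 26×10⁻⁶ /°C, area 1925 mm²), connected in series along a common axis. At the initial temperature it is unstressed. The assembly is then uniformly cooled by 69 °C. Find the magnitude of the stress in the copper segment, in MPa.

σ ≈ 124 MPa (tensile)

Free thermal contraction of the whole bar: Σ αᵢΔT Lᵢ = 16.2×10⁻⁶×69×700 + 26×10⁻⁶×69×320 = 1.357 mm.
Since the ends are fixed, an axial force P builds up, equal in every segment, with P · Σ Lᵢ/(AᵢEᵢ) = δ_free.
The series flexibility is Σ Lᵢ/(AᵢEᵢ) = 700/(1450×122×10³) + 320/(1925×46×10³) = 7.571×10⁻⁶ mm/N.
So P = 1.357 / 7.571×10⁻⁶ = 179.2 kN, tensile.
σ_{copper} = P / A = 179200 / 1450 = 123.6 MPa.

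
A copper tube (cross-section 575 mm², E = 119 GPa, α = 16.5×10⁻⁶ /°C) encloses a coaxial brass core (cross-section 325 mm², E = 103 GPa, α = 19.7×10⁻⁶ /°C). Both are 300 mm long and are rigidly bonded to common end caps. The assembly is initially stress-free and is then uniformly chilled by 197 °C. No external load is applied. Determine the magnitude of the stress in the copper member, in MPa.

σ ≈ 24.6 MPa (compressive)

Equilibrium of a rigid end plate with no external load gives equal and opposite internal forces ±P in the two members. Since α_{brass} > α_{copper}, cooling drives the brass into tension and the copper into compression.
Setting the final lengths equal and cancelling L: (α₁ − α₂)ΔT = P/(A₁E₁) + P/(A₂E₂).
|α₁ − α₂|·ΔT = 3.2×10⁻⁶ × 197 = 0.0006304.
1/(A₁E₁) + 1/(A₂E₂) = 1/(575×119×10³) + 1/(325×103×10³) = 4.449×10⁻⁸ N⁻¹.
So P = 0.0006304 / 4.449×10⁻⁸ = 14.17 kN.
σ_{copper} = P/A₁ = 14170/575 = 24.64 MPa, compressive.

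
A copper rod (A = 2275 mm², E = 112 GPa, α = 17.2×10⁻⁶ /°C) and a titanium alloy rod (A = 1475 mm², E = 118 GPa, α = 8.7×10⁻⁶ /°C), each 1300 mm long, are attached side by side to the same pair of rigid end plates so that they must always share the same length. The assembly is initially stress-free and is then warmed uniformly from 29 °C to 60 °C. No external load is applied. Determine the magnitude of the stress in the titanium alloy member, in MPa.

Both members must finish at the same length. With the larger α, the copper tends to over-expand; the plates restrain it, putting the copper in compression and the titanium alloy in tension. With no external load the two internal forces are equal and opposite, magnitude P.
Setting the final lengths equal and cancelling L: (α₁ − α₂)ΔT = P/(A₁E₁) + P/(A₂E₂).
|α₁ − α₂|·ΔT = 8.5×10⁻⁶ × 31 = 0.0002635.
1/(A₁E₁) + 1/(A₂E₂) = 1/(2275×112×10³) + 1/(1475×118×10³) = 9.67×10⁻⁹ N⁻¹.
So P = 0.0002635 / 9.67×10⁻⁹ = 27.25 kN.
σ_{titanium alloy} = P/A₂ = 27250/1475 = 18.47 MPa, tensile.

σ ≈ 18.5 MPa (tensile)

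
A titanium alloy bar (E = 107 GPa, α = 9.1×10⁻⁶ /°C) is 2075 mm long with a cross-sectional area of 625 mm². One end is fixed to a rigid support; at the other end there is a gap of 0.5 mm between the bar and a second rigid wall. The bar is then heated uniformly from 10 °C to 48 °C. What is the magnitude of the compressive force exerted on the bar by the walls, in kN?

If the wall were absent the bar would grow by αΔT L = 9.1×10⁻⁶ × 38 × 2075 = 0.7175 mm.
The gap closes (δ_free > 0.5 mm) and the wall then resists a further 0.7175 − 0.5 = 0.2175 mm of expansion.
Compatibility: PL/(AE) = 0.2175 mm, so σ = P/A = E × (0.2175/2075) = 11.22 MPa.
P = σA = 11.22 × 625 = 7.011 kN.

P ≈ 7.01 kN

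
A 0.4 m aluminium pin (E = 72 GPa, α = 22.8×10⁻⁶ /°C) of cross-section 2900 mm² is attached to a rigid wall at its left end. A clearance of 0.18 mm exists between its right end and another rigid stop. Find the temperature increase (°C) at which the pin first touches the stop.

ΔT ≈ 19.7 °C

The gap closes when αΔT L = 0.18 mm, since the pin is still unstressed at that instant.
So ΔT = g/(αL) = 0.18/(22.8×10⁻⁶ × 400) = 19.74 °C.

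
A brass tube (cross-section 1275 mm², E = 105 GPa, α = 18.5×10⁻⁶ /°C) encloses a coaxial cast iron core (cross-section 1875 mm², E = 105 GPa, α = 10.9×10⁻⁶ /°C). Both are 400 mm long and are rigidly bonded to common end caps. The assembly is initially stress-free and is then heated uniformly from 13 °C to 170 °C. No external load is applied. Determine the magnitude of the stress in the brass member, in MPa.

σ ≈ 74.6 MPa (compressive)

Both members must finish at the same length. With the larger α, the brass tends to over-expand; the plates restrain it, putting the brass in compression and the cast iron in tension. With no external load the two internal forces are equal and opposite, magnitude P.
Equating the net (thermal + elastic) strains gives |α₁ − α₂|·ΔT = P·[1/(A₁E₁) + 1/(A₂E₂)].
|α₁ − α₂|·ΔT = 7.6×10⁻⁶ × 157 = 0.001193.
1/(A₁E₁) + 1/(A₂E₂) = 1/(1275×105×10³) + 1/(1875×105×10³) = 1.255×10⁻⁸ N⁻¹.
P = 0.001193 / 1.255×10⁻⁸ = 95080 N = 95.08 kN.
σ_{brass} = P/A₁ = 95080/1275 = 74.58 MPa, compressive.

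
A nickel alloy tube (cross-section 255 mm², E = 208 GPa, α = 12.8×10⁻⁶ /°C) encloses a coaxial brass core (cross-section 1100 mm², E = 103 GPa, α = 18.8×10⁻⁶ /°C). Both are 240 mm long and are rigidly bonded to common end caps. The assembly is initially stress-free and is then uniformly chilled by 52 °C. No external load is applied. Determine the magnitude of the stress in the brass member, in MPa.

Both members must finish at the same length. With the larger α, the brass tends to over-contract; the plates restrain it, putting the brass in tension and the nickel alloy in compression. With no external load the two internal forces are equal and opposite, magnitude P.
Compatibility of the two members (thermal + elastic change equal): (α₁ − α₂)ΔT = P·[1/(A₁E₁) + 1/(A₂E₂)].
|α₁ − α₂|·ΔT = 6×10⁻⁶ × 52 = 0.000312.
1/(A₁E₁) + 1/(A₂E₂) = 1/(255×208×10³) + 1/(1100×103×10³) = 2.768×10⁻⁸ N⁻¹.
P = 0.000312 / 2.768×10⁻⁸ = 11270 N = 11.27 kN.
σ_{brass} = P/A₂ = 11270/1100 = 10.25 MPa, tensile.

σ ≈ 10.2 MPa (tensile)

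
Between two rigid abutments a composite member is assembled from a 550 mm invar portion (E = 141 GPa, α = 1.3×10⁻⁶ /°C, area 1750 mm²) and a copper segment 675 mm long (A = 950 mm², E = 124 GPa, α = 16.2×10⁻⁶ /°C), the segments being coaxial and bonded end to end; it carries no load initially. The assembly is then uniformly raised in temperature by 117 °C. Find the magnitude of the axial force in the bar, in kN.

P ≈ 171 kN (compressive)

If the supports were absent, the total length change would be Σ αᵢΔT Lᵢ = 1.3×10⁻⁶×117×550 + 16.2×10⁻⁶×117×675 = 1.363 mm.
The walls prevent any net length change, so an axial force P (same in every segment) develops. Compatibility: P · Σ Lᵢ/(AᵢEᵢ) = δ_free.
Σ Lᵢ/(AᵢEᵢ) = 550/(1750×141×10³) + 675/(950×124×10³) = 7.959×10⁻⁶ mm/N.
So P = 1.363 / 7.959×10⁻⁶ = 171.3 kN, compressive.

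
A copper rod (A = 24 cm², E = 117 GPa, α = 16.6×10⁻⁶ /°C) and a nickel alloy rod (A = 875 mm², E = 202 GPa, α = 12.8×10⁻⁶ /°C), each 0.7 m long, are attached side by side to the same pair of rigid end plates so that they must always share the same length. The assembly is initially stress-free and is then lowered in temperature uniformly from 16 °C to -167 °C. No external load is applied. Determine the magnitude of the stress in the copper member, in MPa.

σ ≈ 31.4 MPa (tensile)

Equilibrium of a rigid end plate with no external load gives equal and opposite internal forces ±P in the two members. Since α_{copper} > α_{nickel alloy}, cooling drives the copper into tension and the nickel alloy into compression.
Equating the net (thermal + elastic) strains gives |α₁ − α₂|·ΔT = P·[1/(A₁E₁) + 1/(A₂E₂)].
|α₁ − α₂|·ΔT = 3.8×10⁻⁶ × 183 = 0.0006954.
1/(A₁E₁) + 1/(A₂E₂) = 1/(2400×117×10³) + 1/(875×202×10³) = 9.219×10⁻⁹ N⁻¹.
So P = 0.0006954 / 9.219×10⁻⁹ = 75.43 kN.
σ_{copper} = P/A₁ = 75430/2400 = 31.43 MPa, tensile.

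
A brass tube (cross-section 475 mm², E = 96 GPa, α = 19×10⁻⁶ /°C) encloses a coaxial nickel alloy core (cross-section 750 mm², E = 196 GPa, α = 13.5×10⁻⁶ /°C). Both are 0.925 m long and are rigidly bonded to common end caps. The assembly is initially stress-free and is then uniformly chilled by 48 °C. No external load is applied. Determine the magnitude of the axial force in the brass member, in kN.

P ≈ 9.19 kN (tensile in the brass)

The brass has the larger α, so on cooling it would change length more than the nickel alloy if both were free. The rigid plates force a common final length, so the brass is put into tension and the nickel alloy into compression, with equal and opposite forces P (no external load).
Setting the final lengths equal and cancelling L: (α₁ − α₂)ΔT = P/(A₁E₁) + P/(A₂E₂).
|α₁ − α₂|·ΔT = 5.5×10⁻⁶ × 48 = 0.000264.
1/(A₁E₁) + 1/(A₂E₂) = 1/(475×96×10³) + 1/(750×196×10³) = 2.873×10⁻⁸ N⁻¹.
P = 0.000264 / 2.873×10⁻⁸ = 9188 N = 9.188 kN.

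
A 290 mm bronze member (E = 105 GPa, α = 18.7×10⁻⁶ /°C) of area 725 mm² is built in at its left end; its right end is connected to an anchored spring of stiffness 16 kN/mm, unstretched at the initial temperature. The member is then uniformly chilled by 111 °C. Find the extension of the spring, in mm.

δ ≈ 0.567 mm

Free thermal contraction: δ_free = αΔT L = 18.7×10⁻⁶ × 111 × 290 = 0.602 mm.
With a force P in the spring, the elastic change of the member is PL/(AE) and that of the spring is P/k; compatibility requires their sum to equal δ_free.
P [ L/(AE) + 1/k ] = δ_free → P [ 290/(725×105×10³) + 1/(16×10³) ] = 0.602.
P = 0.602 / 6.631×10⁻⁵ = 9078 N.
Spring extension = P/k = 9078/(16×10³) = 0.5674 mm.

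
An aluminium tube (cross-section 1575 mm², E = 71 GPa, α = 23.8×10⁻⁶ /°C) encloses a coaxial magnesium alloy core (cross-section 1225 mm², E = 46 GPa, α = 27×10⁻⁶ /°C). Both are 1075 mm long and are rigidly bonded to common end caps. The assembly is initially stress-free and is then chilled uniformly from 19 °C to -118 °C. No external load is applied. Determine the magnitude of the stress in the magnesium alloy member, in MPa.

Both members must finish at the same length. With the larger α, the magnesium alloy tends to over-contract; the plates restrain it, putting the magnesium alloy in tension and the aluminium in compression. With no external load the two internal forces are equal and opposite, magnitude P.
Compatibility of the two members (thermal + elastic change equal): (α₁ − α₂)ΔT = P·[1/(A₁E₁) + 1/(A₂E₂)].
|α₁ − α₂|·ΔT = 3.2×10⁻⁶ × 137 = 0.0004384.
1/(A₁E₁) + 1/(A₂E₂) = 1/(1575×71×10³) + 1/(1225×46×10³) = 2.669×10⁻⁸ N⁻¹.
P = 0.0004384 / 2.669×10⁻⁸ = 16430 N = 16.43 kN.
σ_{magnesium alloy} = P/A₂ = 16430/1225 = 13.41 MPa, tensile.

σ ≈ 13.4 MPa (tensile)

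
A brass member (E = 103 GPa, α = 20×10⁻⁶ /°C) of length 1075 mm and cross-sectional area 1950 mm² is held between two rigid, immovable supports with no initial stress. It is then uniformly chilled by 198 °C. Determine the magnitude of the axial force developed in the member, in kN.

P ≈ 795 kN (tensile)

With zero net strain, σ = E·αΔT = 103 GPa × 20×10⁻⁶ × 198 = 407.9 MPa.
P = AEαΔT = 1950 × 103×10³ × 20×10⁻⁶ × 198 = 795.4 kN (tensile).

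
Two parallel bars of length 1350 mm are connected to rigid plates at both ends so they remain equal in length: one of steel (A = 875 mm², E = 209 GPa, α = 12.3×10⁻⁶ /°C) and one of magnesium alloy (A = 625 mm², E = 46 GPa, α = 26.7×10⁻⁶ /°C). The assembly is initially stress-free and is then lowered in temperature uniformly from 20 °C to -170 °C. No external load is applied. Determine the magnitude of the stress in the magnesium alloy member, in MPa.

σ ≈ 109 MPa (tensile)

The magnesium alloy has the larger α, so on cooling it would change length more than the steel if both were free. The rigid plates force a common final length, so the magnesium alloy is put into tension and the steel into compression, with equal and opposite forces P (no external load).
Compatibility of the two members (thermal + elastic change equal): (α₁ − α₂)ΔT = P·[1/(A₁E₁) + 1/(A₂E₂)].
|α₁ − α₂|·ΔT = 14.4×10⁻⁶ × 190 = 0.002736.
1/(A₁E₁) + 1/(A₂E₂) = 1/(875×209×10³) + 1/(625×46×10³) = 4.025×10⁻⁸ N⁻¹.
So P = 0.002736 / 4.025×10⁻⁸ = 67.97 kN.
σ_{magnesium alloy} = P/A₂ = 67970/625 = 108.8 MPa, tensile.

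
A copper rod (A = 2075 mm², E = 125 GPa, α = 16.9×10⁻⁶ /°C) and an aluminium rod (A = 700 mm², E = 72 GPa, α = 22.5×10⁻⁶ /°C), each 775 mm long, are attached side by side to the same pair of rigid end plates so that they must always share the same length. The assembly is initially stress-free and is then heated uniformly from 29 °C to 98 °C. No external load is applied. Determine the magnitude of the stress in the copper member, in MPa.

Equilibrium of a rigid end plate with no external load gives equal and opposite internal forces ±P in the two members. Since α_{aluminium} > α_{copper}, heating drives the aluminium into compression and the copper into tension.
Compatibility of the two members (thermal + elastic change equal): (α₁ − α₂)ΔT = P·[1/(A₁E₁) + 1/(A₂E₂)].
|α₁ − α₂|·ΔT = 5.6×10⁻⁶ × 69 = 0.0003864.
1/(A₁E₁) + 1/(A₂E₂) = 1/(2075×125×10³) + 1/(700×72×10³) = 2.37×10⁻⁸ N⁻¹.
P = 0.0003864 / 2.37×10⁻⁸ = 16310 N = 16.31 kN.
σ_{copper} = P/A₁ = 16310/2075 = 7.858 MPa, tensile.

σ ≈ 7.86 MPa (tensile)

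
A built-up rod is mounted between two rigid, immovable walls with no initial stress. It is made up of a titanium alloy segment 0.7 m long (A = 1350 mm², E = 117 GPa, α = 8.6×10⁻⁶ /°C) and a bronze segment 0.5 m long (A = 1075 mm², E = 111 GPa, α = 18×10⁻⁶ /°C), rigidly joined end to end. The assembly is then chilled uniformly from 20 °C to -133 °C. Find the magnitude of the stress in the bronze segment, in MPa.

With the walls removed the bar would change length by δ_free = Σ αᵢΔT Lᵢ = 8.6×10⁻⁶×153×700 + 18×10⁻⁶×153×500 = 2.298 mm.
The walls prevent any net length change, so an axial force P (same in every segment) develops. Compatibility: P · Σ Lᵢ/(AᵢEᵢ) = δ_free.
Σ Lᵢ/(AᵢEᵢ) = 700/(1350×117×10³) + 500/(1075×111×10³) = 8.622×10⁻⁶ mm/N.
P = 2.298 / 8.622×10⁻⁶ = 266500 N = 266.5 kN, tensile.
σ_{bronze} = P / A = 266500 / 1075 = 247.9 MPa.

σ ≈ 248 MPa (tensile)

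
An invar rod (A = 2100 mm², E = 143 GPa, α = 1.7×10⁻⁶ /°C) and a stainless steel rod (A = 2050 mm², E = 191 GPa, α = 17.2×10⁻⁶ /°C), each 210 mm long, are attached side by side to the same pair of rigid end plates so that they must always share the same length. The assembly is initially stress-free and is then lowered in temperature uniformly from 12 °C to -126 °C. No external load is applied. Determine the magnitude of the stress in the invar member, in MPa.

σ ≈ 173 MPa (compressive)

The stainless steel has the larger α, so on cooling it would change length more than the invar if both were free. The rigid plates force a common final length, so the stainless steel is put into tension and the invar into compression, with equal and opposite forces P (no external load).
Compatibility of the two members (thermal + elastic change equal): (α₁ − α₂)ΔT = P·[1/(A₁E₁) + 1/(A₂E₂)].
|α₁ − α₂|·ΔT = 15.5×10⁻⁶ × 138 = 0.002139.
1/(A₁E₁) + 1/(A₂E₂) = 1/(2100×143×10³) + 1/(2050×191×10³) = 5.884×10⁻⁹ N⁻¹.
So P = 0.002139 / 5.884×10⁻⁹ = 363.5 kN.
σ_{invar} = P/A₁ = 363500/2100 = 173.1 MPa, compressive.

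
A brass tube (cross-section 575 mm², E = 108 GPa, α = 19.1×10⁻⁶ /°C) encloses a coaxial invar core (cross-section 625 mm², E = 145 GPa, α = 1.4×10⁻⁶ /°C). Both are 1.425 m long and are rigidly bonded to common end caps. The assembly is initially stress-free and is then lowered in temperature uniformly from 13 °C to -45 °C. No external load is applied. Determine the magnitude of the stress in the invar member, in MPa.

Equilibrium of a rigid end plate with no external load gives equal and opposite internal forces ±P in the two members. Since α_{brass} > α_{invar}, cooling drives the brass into tension and the invar into compression.
Setting the final lengths equal and cancelling L: (α₁ − α₂)ΔT = P/(A₁E₁) + P/(A₂E₂).
|α₁ − α₂|·ΔT = 17.7×10⁻⁶ × 58 = 0.001027.
1/(A₁E₁) + 1/(A₂E₂) = 1/(575×108×10³) + 1/(625×145×10³) = 2.714×10⁻⁸ N⁻¹.
P = 0.001027 / 2.714×10⁻⁸ = 37830 N = 37.83 kN.
σ_{invar} = P/A₂ = 37830/625 = 60.53 MPa, compressive.

σ ≈ 60.5 MPa (compressive)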